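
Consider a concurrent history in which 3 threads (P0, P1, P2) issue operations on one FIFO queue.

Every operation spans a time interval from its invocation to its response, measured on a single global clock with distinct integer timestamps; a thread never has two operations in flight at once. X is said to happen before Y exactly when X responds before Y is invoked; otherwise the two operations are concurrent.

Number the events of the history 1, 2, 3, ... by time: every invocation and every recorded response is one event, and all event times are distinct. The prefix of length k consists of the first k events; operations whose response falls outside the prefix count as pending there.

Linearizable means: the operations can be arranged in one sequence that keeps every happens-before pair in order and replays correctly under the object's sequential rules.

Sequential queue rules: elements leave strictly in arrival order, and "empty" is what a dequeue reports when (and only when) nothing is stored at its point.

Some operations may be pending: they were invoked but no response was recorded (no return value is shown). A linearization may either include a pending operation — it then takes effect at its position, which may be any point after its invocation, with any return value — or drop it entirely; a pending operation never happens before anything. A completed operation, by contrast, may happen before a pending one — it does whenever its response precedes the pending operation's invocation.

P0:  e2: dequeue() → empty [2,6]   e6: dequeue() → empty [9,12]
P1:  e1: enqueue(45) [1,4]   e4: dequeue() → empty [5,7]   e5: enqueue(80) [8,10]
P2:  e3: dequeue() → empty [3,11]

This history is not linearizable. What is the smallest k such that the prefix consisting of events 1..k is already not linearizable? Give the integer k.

11

a valid linearization of events 1..10 exists, for instance e1, e3, e2, e4, e5:
step 1: e1 enqueue(45) — queue <45>
step 2: e3 dequeue() (pending, included) — queue <>
step 3: e2 dequeue() → empty — queue <>
step 4: e4 dequeue() → empty — queue <>
step 5: e5 enqueue(80) — queue <80>
with event 11 included (e3 responding at time 11), all real-time-consistent orders fail
every completion of the 1 pending operation (e6) was checked; none linearizes
e.g. e1, e2, e3, e4, e5 (pending dropped): illegal at step 2, since e2 dequeue() → empty cannot apply there
e.g. e1, e2, e4, e3, e5 (pending dropped): illegal at step 2, since e2 dequeue() → empty cannot apply there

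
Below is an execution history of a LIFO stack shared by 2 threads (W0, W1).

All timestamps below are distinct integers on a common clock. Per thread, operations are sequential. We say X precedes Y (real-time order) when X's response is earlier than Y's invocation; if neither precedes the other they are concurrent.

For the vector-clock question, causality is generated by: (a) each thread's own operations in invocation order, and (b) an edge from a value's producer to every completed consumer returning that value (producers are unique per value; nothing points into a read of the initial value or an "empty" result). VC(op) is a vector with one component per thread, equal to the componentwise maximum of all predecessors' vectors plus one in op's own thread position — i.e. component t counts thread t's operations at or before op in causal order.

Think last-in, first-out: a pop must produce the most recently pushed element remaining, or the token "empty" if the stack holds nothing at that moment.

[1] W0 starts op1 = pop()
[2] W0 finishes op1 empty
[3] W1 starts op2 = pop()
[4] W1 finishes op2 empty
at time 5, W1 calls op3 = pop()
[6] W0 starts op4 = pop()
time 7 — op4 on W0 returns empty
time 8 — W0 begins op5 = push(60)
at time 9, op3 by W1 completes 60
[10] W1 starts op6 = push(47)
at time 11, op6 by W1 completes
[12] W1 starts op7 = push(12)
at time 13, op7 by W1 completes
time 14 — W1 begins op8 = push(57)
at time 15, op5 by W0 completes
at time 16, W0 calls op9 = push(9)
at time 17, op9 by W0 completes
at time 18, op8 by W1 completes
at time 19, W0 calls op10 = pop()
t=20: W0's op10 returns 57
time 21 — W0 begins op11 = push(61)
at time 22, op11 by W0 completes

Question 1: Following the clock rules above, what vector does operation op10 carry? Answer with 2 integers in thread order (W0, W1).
no predecessors for op2 (invoked 3): W1 increments from zero → (0, 1)
no predecessors for op1 (invoked 1): W0 increments from zero → (1, 0)
op4 (invocation 6): componentwise max over VC(op1)=(1, 0), +1 at W0, giving (2, 0)
op5 (invocation 8): componentwise max over VC(op4)=(2, 0), +1 at W0, giving (3, 0)
op9 (invocation 16): componentwise max over VC(op5)=(3, 0), +1 at W0, giving (4, 0)
op3 (invocation 5): componentwise max over VC(op2)=(0, 1), VC(op5)=(3, 0), +1 at W1, giving (3, 2)
op6 (invocation 10): componentwise max over VC(op3)=(3, 2), +1 at W1, giving (3, 3)
op7 (invocation 12): componentwise max over VC(op6)=(3, 3), +1 at W1, giving (3, 4)
op8 (invocation 14): componentwise max over VC(op7)=(3, 4), +1 at W1, giving (3, 5)
op10 (invocation 19): componentwise max over VC(op8)=(3, 5), VC(op9)=(4, 0), +1 at W0, giving (5, 5)
op11 (invocation 21): componentwise max over VC(op10)=(5, 5), +1 at W0, giving (6, 5)
target: VC(op10) = (5, 5)

(5, 5)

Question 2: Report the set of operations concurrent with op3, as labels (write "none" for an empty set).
op3 spans [5,9]: anything still running between times 5 and 9 counts as concurrent
op1 [1,2]: before
op2 [3,4]: before
op4 [6,7]: concurrent
op5 [8,15]: concurrent
op6 [10,11]: after
op7 [12,13]: after
op8 [14,18]: after
op9 [16,17]: after
op10 [19,20]: after
op11 [21,22]: after

op4, op5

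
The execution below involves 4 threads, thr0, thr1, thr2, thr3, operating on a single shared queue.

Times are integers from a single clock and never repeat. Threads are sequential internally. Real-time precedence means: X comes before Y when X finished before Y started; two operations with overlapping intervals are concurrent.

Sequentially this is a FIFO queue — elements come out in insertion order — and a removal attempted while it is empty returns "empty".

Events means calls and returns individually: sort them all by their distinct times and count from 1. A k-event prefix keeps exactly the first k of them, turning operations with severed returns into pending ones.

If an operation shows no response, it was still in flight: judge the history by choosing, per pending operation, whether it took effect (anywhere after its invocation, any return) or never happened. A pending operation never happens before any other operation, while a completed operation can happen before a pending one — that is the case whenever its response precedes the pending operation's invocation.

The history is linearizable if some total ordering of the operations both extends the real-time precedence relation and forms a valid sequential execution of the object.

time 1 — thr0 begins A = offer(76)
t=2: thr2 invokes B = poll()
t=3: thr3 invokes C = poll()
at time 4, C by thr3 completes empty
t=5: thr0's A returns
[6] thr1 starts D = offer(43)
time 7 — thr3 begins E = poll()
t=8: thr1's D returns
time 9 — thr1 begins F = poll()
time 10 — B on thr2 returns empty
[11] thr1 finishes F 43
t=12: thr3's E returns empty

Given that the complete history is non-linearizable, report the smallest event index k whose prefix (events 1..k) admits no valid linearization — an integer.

one valid order for events 1..11 is B, C, A, D, E, F:
1. B poll() → empty, leaving queue <>
2. C poll() → empty, leaving queue <>
3. A offer(76), leaving queue <76>
4. D offer(43), leaving queue <76,43>
5. E poll() (pending, included), leaving queue <43>
6. F poll() → 43, leaving queue <>
once event 12 joins (E's response, time 12), exhaustive search finds no witness
one such order, A, B, C, D, E, F, breaks at step 2 where B poll() → empty is illegal
one such order, A, B, C, D, F, E, breaks at step 2 where B poll() → empty is illegal

12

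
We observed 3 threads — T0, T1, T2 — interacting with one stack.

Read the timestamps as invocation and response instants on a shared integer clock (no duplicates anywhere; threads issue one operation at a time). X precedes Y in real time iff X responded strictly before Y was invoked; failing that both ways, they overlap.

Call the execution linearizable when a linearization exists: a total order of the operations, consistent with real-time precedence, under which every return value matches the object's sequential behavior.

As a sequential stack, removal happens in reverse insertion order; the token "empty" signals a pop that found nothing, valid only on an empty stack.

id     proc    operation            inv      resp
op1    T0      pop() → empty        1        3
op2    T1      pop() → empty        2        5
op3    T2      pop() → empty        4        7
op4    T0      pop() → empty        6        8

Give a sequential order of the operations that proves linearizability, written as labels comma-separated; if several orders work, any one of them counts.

op1, op2, op3, op4

after step 1 (op1 pop() → empty): stack <>
after step 2 (op2 pop() → empty): stack <>
after step 3 (op3 pop() → empty): stack <>
after step 4 (op4 pop() → empty): stack <>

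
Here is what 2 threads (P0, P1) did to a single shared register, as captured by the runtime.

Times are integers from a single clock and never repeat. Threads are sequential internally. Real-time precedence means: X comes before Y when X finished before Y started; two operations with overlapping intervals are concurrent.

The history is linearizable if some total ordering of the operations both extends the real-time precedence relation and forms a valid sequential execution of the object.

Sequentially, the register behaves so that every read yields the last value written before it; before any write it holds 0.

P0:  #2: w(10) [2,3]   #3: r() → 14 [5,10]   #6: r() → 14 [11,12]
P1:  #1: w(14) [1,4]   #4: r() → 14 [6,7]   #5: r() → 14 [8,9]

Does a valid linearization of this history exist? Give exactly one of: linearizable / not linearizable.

a witness: #2, #1, #3, #4, #5, #6
1. #2 w(10), leaving value 10
2. #1 w(14), leaving value 14
3. #3 r() → 14, leaving value 14
4. #4 r() → 14, leaving value 14
5. #5 r() → 14, leaving value 14
6. #6 r() → 14, leaving value 14

linearizable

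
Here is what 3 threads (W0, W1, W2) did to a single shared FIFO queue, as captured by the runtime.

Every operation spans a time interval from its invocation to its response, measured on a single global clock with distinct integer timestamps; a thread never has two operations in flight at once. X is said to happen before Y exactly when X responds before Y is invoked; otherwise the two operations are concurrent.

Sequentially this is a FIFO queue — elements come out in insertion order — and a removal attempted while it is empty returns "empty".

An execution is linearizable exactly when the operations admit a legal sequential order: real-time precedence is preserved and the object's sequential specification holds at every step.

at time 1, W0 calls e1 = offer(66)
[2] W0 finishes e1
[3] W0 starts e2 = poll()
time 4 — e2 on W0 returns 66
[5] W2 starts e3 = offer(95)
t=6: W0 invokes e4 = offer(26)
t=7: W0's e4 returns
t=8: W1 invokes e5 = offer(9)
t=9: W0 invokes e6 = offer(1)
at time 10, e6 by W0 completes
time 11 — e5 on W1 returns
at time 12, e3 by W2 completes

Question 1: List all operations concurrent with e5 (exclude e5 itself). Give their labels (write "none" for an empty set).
Answer: e3, e6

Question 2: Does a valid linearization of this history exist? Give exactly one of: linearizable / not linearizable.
linearizable

a witness: e1, e2, e3, e4, e5, e6
1. e1 offer(66), leaving queue <66>
2. e2 poll() → 66, leaving queue <>
3. e3 offer(95), leaving queue <95>
4. e4 offer(26), leaving queue <95,26>
5. e5 offer(9), leaving queue <95,26,9>
6. e6 offer(1), leaving queue <95,26,9,1>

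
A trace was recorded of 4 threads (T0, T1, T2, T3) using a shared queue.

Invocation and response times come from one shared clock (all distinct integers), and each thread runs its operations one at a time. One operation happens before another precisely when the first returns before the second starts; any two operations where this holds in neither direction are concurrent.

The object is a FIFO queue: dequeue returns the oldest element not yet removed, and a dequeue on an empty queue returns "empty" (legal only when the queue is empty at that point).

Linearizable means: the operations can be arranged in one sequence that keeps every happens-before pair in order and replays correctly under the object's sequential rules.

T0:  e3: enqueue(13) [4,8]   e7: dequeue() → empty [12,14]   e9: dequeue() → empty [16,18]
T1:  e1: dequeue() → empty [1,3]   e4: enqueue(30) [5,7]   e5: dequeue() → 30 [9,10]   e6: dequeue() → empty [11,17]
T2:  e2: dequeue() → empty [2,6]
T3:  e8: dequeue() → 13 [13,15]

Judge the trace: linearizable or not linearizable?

witness order: e1, e2, e4, e3, e5, e8, e6, e7, e9
after step 1 (e1 dequeue() → empty): queue <>
after step 2 (e2 dequeue() → empty): queue <>
after step 3 (e4 enqueue(30)): queue <30>
after step 4 (e3 enqueue(13)): queue <30,13>
after step 5 (e5 dequeue() → 30): queue <13>
after step 6 (e8 dequeue() → 13): queue <>
after step 7 (e6 dequeue() → empty): queue <>
after step 8 (e7 dequeue() → empty): queue <>
after step 9 (e9 dequeue() → empty): queue <>

linearizable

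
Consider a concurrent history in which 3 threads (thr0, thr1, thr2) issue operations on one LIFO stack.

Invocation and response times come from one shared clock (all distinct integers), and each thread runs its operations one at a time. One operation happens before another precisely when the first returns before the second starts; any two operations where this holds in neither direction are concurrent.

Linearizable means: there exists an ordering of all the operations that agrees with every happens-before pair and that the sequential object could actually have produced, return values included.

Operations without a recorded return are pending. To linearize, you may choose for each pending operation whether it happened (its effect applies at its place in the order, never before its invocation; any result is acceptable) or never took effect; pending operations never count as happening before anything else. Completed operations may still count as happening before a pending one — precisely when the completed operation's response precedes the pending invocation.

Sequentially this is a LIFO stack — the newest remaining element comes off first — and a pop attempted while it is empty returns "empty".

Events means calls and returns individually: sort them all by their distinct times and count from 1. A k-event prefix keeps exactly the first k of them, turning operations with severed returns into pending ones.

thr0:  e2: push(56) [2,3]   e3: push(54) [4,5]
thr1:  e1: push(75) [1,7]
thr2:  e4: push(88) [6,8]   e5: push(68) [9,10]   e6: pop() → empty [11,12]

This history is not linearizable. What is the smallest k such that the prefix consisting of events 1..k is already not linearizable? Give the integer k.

12

one valid order for events 1..11 is e1, e2, e3, e4, e5:
after step 1 (e1 push(75)): stack <75>
after step 2 (e2 push(56)): stack <75,56>
after step 3 (e3 push(54)): stack <75,56,54>
after step 4 (e4 push(88)): stack <75,56,54,88>
after step 5 (e5 push(68)): stack <75,56,54,88,68>
at event 12 (e6's time-12 response) nothing linearizes any more
sample order e1, e2, e3, e4, e5, e6 stalls at step 6 — e6 pop() → empty has no legal effect
sample order e2, e1, e3, e4, e5, e6 stalls at step 6 — e6 pop() → empty has no legal effect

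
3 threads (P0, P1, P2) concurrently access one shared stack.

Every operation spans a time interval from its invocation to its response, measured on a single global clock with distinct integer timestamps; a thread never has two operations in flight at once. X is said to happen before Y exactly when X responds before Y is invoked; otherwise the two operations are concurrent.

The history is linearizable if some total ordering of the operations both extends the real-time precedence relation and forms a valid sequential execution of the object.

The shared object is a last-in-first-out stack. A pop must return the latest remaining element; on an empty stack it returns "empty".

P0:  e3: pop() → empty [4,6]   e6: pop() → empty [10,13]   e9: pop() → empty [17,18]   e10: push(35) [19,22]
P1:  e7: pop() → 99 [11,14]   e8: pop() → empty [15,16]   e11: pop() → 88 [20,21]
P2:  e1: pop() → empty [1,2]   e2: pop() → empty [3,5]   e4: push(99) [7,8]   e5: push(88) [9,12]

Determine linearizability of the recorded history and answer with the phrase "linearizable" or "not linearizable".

not linearizable

prefix check: 1..15 passes, 1..16 fails once e8's time-16 response joins
8 completed operations, 12 real-time-consistent orders — every stack replay fails
for example e1, e2, e3, e4, e5, e6, e7, e8 fails at step 6: e6 pop() → empty is not legal there
for example e1, e2, e3, e4, e5, e7, e6, e8 fails at step 6: e7 pop() → 99 is not legal there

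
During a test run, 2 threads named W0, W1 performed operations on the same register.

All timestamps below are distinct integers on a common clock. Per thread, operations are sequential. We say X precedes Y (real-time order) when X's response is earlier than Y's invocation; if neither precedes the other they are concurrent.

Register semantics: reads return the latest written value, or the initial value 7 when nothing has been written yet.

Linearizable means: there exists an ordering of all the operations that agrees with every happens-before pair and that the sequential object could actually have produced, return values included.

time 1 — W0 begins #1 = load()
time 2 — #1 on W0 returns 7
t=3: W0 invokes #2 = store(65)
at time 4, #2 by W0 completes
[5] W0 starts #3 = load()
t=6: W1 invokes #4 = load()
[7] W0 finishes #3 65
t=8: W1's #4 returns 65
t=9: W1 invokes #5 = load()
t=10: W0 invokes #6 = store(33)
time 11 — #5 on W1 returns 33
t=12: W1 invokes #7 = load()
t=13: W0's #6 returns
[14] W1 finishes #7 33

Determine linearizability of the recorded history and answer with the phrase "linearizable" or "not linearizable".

linearizable

a witness: #1, #2, #3, #4, #6, #5, #7
1. #1 load() → 7, leaving value 7
2. #2 store(65), leaving value 65
3. #3 load() → 65, leaving value 65
4. #4 load() → 65, leaving value 65
5. #6 store(33), leaving value 33
6. #5 load() → 33, leaving value 33
7. #7 load() → 33, leaving value 33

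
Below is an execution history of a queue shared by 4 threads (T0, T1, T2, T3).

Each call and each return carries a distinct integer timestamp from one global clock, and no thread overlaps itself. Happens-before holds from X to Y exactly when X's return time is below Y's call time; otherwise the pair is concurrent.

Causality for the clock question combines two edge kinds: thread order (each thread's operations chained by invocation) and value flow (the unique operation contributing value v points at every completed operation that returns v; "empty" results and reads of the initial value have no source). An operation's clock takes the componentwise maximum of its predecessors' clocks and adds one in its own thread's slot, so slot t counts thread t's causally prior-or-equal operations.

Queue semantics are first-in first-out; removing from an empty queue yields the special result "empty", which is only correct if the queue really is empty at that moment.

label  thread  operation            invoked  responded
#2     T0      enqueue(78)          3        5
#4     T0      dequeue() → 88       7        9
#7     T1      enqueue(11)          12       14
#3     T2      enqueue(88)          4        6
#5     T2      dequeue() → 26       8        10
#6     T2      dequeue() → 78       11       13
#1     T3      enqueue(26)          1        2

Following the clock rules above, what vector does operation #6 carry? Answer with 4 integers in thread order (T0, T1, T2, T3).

VC(#1, invoked at 1): no causal predecessors; +1 on T3 → (0, 0, 0, 1)
VC(#3, invoked at 4): no causal predecessors; +1 on T2 → (0, 0, 1, 0)
VC(#7, invoked at 12): no causal predecessors; +1 on T1 → (0, 1, 0, 0)
VC(#2, invoked at 3): no causal predecessors; +1 on T0 → (1, 0, 0, 0)
from VC(#1)=(0, 0, 0, 1), VC(#3)=(0, 0, 1, 0), #5 (invoked 8) maxes components and bumps T2 → (0, 0, 2, 1)
from VC(#2)=(1, 0, 0, 0), VC(#3)=(0, 0, 1, 0), #4 (invoked 7) maxes components and bumps T0 → (2, 0, 1, 0)
from VC(#2)=(1, 0, 0, 0), VC(#5)=(0, 0, 2, 1), #6 (invoked 11) maxes components and bumps T2 → (1, 0, 3, 1)
target: VC(#6) = (1, 0, 3, 1)

(1, 0, 3, 1)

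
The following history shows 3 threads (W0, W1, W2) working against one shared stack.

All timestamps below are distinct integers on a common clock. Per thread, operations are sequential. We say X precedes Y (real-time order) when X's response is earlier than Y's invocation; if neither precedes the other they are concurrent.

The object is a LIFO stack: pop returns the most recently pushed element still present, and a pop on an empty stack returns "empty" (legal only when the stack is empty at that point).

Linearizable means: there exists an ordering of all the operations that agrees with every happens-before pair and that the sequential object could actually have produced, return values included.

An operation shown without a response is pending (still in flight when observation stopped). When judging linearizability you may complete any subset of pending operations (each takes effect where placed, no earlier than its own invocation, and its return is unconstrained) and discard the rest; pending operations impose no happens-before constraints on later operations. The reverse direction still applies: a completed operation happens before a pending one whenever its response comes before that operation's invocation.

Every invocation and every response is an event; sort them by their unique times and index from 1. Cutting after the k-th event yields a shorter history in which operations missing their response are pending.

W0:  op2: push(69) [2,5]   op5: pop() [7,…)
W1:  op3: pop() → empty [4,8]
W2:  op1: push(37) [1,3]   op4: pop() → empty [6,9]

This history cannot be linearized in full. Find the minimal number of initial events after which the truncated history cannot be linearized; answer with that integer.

events 1..8 are linearizable, e.g. via op1, op2, op4, op5, op3:
1. op1 push(37), leaving stack <37>
2. op2 push(69), leaving stack <37,69>
3. op4 pop() (pending, included), leaving stack <37>
4. op5 pop() (pending, included), leaving stack <>
5. op3 pop() → empty, leaving stack <>
at event 9 (op4's time-9 response) nothing linearizes any more
completion choices over the 1 pending operation (op5) were checked; none helps
e.g. op1, op2, op3, op4 (pending dropped): illegal at step 3, since op3 pop() → empty cannot apply there
e.g. op1, op2, op4, op3 (pending dropped): illegal at step 3, since op4 pop() → empty cannot apply there

9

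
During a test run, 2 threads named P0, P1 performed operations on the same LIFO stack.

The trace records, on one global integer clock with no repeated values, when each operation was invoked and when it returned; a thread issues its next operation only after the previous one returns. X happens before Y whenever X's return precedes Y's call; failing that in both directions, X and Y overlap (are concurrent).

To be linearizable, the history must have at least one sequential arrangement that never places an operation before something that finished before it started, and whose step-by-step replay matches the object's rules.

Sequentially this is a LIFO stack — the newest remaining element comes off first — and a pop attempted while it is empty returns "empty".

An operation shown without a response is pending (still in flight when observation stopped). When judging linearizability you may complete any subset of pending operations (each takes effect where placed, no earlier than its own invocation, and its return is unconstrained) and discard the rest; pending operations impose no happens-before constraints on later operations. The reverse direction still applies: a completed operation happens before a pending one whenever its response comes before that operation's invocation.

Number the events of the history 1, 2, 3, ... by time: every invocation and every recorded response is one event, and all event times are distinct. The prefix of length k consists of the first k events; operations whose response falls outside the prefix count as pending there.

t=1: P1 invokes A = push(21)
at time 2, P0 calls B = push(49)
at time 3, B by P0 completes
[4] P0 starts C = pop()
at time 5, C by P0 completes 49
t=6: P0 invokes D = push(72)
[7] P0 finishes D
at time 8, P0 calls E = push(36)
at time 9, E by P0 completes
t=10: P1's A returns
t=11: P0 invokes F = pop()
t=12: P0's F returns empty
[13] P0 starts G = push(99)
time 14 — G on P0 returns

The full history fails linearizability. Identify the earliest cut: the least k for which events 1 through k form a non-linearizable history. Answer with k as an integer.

events 1..11 are linearizable, e.g. via A, B, C, D, E:
1. A push(21), leaving stack <21>
2. B push(49), leaving stack <21,49>
3. C pop() → 49, leaving stack <21>
4. D push(72), leaving stack <21,72>
5. E push(36), leaving stack <21,72,36>
event 12 — F's response, time 12 — after it, nothing linearizes
take A, B, C, D, E, F: step 6 already fails, because F pop() → empty cannot occur there
take B, A, C, D, E, F: step 3 already fails, because C pop() → 49 cannot occur there

12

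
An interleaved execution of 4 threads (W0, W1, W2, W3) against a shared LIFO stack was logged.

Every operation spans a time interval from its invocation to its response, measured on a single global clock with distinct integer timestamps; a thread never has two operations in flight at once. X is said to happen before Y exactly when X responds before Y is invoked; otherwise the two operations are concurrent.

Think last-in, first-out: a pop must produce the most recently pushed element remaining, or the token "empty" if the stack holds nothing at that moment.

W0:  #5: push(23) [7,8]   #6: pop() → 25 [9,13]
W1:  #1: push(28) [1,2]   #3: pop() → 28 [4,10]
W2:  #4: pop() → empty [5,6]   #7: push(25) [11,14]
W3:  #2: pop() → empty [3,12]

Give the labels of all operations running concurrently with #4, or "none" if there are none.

#2, #3

#4 spans [5,6]: anything still running between times 5 and 6 counts as concurrent
#1 [1,2]: before
#2 [3,12]: concurrent
#3 [4,10]: concurrent
#5 [7,8]: after
#6 [9,13]: after
#7 [11,14]: after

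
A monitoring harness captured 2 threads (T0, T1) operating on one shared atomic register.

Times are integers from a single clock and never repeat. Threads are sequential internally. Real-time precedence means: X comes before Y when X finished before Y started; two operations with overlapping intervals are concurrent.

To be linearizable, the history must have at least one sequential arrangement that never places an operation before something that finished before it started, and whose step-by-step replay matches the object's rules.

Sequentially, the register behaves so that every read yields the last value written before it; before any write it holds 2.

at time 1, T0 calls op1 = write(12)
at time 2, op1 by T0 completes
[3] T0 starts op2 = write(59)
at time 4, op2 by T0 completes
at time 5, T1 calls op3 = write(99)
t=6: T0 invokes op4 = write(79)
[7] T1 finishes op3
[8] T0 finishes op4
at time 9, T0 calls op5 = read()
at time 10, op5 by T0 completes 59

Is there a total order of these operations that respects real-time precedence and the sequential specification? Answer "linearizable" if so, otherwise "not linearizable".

cut after 9 events: linearizable; cut after 10 events (op5 responds, time 10): not linearizable
all 2 real-time-respecting orders fail — 5 completed atomic register operations, no legal replay
for example op1, op2, op3, op4, op5 fails at step 5: op5 read() → 59 is not legal there
for example op1, op2, op4, op3, op5 fails at step 5: op5 read() → 59 is not legal there

not linearizable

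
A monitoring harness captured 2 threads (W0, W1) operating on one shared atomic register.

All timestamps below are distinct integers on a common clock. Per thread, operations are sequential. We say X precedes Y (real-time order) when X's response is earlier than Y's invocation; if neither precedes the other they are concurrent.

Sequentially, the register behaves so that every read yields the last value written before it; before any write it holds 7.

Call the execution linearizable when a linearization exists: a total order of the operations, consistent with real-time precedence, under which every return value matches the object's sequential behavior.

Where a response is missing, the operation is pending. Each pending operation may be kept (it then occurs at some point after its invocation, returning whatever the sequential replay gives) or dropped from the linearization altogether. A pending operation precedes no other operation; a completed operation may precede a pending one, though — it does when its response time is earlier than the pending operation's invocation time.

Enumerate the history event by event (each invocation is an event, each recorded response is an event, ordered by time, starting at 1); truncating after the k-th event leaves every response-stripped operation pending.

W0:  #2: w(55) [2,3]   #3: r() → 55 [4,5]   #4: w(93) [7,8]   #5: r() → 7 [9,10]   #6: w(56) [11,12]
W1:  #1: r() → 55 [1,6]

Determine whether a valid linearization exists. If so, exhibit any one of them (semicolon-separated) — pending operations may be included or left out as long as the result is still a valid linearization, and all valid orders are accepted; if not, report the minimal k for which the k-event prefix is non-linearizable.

through event 9 a valid linearization exists; event 10 (#5 responding at time 10) ends that
3 orders of the 5 completed atomic register ops respect real time; none is legal
e.g. #1, #2, #3, #4, #5: illegal at step 1, since #1 r() → 55 cannot apply there
e.g. #2, #1, #3, #4, #5: illegal at step 5, since #5 r() → 7 cannot apply there

not linearizable — minimal violating prefix: 10 events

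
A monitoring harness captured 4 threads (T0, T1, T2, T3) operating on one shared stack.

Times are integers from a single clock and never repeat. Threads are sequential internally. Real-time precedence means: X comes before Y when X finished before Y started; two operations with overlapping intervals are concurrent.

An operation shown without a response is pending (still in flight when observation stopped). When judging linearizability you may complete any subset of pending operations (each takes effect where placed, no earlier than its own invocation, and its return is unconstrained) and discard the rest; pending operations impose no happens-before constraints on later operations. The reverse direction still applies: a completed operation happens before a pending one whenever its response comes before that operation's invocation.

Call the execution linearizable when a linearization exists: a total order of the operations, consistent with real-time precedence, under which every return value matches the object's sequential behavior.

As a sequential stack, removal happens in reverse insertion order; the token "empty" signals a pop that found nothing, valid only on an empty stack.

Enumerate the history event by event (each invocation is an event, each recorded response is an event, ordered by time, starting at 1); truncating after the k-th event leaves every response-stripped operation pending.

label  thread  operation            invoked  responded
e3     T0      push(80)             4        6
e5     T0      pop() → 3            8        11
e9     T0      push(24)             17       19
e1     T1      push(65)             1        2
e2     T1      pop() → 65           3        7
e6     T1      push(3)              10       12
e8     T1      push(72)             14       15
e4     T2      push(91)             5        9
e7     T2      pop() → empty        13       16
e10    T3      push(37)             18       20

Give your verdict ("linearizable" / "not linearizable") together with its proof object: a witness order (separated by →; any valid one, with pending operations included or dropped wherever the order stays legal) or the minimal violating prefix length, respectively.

through event 15 a valid linearization exists; event 16 (e7 responding at time 16) ends that
checked exhaustively: 28 real-time-consistent orders of 8 completed operations, zero legal stack replays
take e1, e2, e3, e4, e5, e6, e7, e8: step 5 already fails, because e5 pop() → 3 cannot occur there
take e1, e2, e3, e4, e5, e6, e8, e7: step 5 already fails, because e5 pop() → 3 cannot occur there

not linearizable — minimal violating prefix: 16 events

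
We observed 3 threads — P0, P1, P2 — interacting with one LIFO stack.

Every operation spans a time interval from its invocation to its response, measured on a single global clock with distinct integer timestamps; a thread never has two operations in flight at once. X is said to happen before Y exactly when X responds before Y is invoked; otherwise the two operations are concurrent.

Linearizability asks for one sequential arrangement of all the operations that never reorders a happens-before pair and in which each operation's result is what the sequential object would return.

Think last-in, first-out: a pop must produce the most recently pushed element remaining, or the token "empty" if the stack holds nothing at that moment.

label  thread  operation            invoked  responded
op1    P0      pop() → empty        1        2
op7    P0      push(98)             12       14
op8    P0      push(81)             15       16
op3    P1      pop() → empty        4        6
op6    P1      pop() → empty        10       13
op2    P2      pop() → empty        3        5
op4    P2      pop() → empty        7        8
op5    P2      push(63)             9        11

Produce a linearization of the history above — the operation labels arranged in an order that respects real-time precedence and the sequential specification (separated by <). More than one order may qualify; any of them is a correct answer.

step 1: op1 pop() → empty — stack <>
step 2: op2 pop() → empty — stack <>
step 3: op3 pop() → empty — stack <>
step 4: op4 pop() → empty — stack <>
step 5: op6 pop() → empty — stack <>
step 6: op5 push(63) — stack <63>
step 7: op7 push(98) — stack <63,98>
step 8: op8 push(81) — stack <63,98,81>

op1 < op2 < op3 < op4 < op6 < op5 < op7 < op8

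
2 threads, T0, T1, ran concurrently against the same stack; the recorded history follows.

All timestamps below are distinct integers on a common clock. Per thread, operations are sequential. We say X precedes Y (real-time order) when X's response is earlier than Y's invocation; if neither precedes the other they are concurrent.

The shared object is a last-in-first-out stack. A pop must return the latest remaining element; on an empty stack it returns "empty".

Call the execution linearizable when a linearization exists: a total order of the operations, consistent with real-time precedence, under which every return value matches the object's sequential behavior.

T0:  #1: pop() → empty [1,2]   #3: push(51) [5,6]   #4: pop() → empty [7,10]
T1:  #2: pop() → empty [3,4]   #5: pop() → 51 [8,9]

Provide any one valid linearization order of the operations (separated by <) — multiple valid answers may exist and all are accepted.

#1 < #2 < #3 < #5 < #4

after step 1 (#1 pop() → empty): stack <>
after step 2 (#2 pop() → empty): stack <>
after step 3 (#3 push(51)): stack <51>
after step 4 (#5 pop() → 51): stack <>
after step 5 (#4 pop() → empty): stack <>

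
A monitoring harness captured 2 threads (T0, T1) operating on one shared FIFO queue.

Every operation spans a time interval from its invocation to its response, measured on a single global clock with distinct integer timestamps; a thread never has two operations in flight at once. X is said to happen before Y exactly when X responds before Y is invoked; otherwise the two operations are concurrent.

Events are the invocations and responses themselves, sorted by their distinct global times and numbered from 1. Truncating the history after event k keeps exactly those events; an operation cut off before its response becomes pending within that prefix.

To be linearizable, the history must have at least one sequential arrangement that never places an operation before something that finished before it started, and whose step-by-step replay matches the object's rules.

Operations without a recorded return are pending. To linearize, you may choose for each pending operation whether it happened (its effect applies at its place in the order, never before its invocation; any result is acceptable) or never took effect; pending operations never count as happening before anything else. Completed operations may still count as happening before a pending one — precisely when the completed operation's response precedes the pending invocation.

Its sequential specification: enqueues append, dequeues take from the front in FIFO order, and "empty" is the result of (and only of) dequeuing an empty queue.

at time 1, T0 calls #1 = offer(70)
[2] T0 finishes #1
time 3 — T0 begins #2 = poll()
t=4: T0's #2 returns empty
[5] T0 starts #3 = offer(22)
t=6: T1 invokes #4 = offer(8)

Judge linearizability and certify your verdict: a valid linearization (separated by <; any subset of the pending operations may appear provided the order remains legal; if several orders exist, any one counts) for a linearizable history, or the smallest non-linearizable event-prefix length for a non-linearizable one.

not linearizable — minimal violating prefix: 4 events

prefix check: 1..3 passes, 1..4 fails once #2's time-4 response joins
exactly one order of the 2 completed ops respects real time; the FIFO queue replay fails
e.g. #1, #2: illegal at step 2, since #2 poll() → empty cannot apply there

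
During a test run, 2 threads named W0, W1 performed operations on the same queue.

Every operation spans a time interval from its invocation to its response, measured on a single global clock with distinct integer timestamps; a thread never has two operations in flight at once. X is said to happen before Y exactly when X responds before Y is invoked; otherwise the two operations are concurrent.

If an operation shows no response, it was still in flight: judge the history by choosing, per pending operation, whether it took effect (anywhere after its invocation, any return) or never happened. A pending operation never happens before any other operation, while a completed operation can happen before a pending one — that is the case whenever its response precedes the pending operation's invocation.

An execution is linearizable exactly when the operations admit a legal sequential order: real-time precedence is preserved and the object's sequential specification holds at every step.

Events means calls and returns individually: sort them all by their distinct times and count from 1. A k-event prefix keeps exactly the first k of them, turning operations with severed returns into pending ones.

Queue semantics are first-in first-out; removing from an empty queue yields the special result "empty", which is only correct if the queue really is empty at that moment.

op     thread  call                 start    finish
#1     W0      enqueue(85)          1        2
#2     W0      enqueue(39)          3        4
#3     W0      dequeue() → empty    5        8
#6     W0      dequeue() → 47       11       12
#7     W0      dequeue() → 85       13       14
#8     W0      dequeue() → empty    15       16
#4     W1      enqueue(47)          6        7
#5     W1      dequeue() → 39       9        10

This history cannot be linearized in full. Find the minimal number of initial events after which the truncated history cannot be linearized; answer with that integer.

8

events 1..7 are linearizable, e.g. via #1, #2, #3, #4:
step 1: #1 enqueue(85) — queue <85>
step 2: #2 enqueue(39) — queue <85,39>
step 3: #3 dequeue() (pending, included) — queue <39>
step 4: #4 enqueue(47) — queue <39,47>
once event 8 joins (#3's response, time 8), exhaustive search finds no witness
take #1, #2, #3, #4: step 3 already fails, because #3 dequeue() → empty cannot occur there
take #1, #2, #4, #3: step 4 already fails, because #3 dequeue() → empty cannot occur there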